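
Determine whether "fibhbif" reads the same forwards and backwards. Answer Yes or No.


Input string: 'fibhbif'
Reversed: 'fibhbif'
Compare pairs: s[0]='f' vs s[6]='f' (match), s[1]='i' vs s[5]='i' (match), s[2]='b' vs s[4]='b' (match)
Palindrome: Yes


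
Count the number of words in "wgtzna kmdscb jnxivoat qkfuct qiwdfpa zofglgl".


Input string: 'wgtzna kmdscb jnxivoat qkfuct qiwdfpa zofglgl'
Operation: split by spaces
Words found: 'wgtzna', 'kmdscb', 'jnxivoat', 'qkfuct', 'qiwdfpa', 'zofglgl'
Word count: 6


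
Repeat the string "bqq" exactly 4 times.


Input string: 'bqq'
Operation: repeat 4 times
Concatenation: 'bqq' + 'bqq' + 'bqq' + 'bqq'
Result: bqqbqqbqqbqq


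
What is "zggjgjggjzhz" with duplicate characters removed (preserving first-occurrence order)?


Input: 'zggjgjggjzhz'
Operation: keep first occurrence of each character
Scan: s[0]='z' new -> keep; s[1]='g' new -> keep; s[2]='g' seen -> skip; s[3]='j' new -> keep; s[4]='g' seen -> skip; s[5]='j' seen -> skip; s[6]='g' seen -> skip; s[7]='g' seen -> skip; s[8]='j' seen -> skip; s[9]='z' seen -> skip; s[10]='h' new -> keep; s[11]='z' seen -> skip
Result: zgjh


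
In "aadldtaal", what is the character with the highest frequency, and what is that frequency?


Input: 'aadldtaal'
Operation: tally each character
Counts: 'a':4, 'd':2, 'l':2, 't':1
Maximum: 'a' appears 4 times


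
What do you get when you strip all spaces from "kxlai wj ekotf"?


Input string: 'kxlai wj ekotf'
Operation: remove all spaces
Words: 'kxlai', 'wj', 'ekotf'
Join without spaces: kxlaiwjekotf


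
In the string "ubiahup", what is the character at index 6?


Input string: 'ubiahup'
Operation: get character at index 6
Index mapping: s[0]='u', s[1]='b', s[2]='i', s[3]='a', s[4]='h', s[5]='u', s[6]='p'
Result: 'p'


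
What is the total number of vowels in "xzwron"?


Input string: 'xzwron'
Operation: count vowels (a, e, i, o, u)
Scan: s[0]='x', s[1]='z', s[2]='w', s[3]='r', s[4]='o' (vowel), s[5]='n'
Vowels found: 1
Result: 1


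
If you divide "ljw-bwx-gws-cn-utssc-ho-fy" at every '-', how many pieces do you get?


Input string: 'ljw-bwx-gws-cn-utssc-ho-fy'
Delimiter: '-'
Split result: 'ljw', 'bwx', 'gws', 'cn', 'utssc', 'ho', 'fy'
Number of parts: 7


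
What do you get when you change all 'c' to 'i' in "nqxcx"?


Input string: 'nqxcx'
Operation: replace 'c' with 'i'
Positions of 'c': 3
After replacement: nqxix


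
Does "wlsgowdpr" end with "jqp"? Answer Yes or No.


Input string: 'wlsgowdpr'
Suffix to check: 'jqp'
Last 3 characters of input: 'dpr'
Match: False
Result: No


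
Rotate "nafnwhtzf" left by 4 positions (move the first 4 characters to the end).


Input: 'nafnwhtzf', shift = 4
Operation: split at index 4 and swap parts
Front part s[0:4] = 'nafn'
Back part s[4:] = 'whtzf'
Rotated = back + front = 'whtzf' + 'nafn'
Result: whtzfnafn


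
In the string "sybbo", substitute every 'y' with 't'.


Input string: 'sybbo'
Operation: replace 'y' with 't'
Positions of 'y': 1
After replacement: stbbo


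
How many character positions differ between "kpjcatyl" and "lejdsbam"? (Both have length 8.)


String 1: 'kpjcatyl'
String 2: 'lejdsbam'
Compare each position: pos 0: 'k'!='l', pos 1: 'p'!='e', pos 2: 'j'=='j', pos 3: 'c'!='d', pos 4: 'a'!='s', pos 5: 't'!='b', pos 6: 'y'!='a', pos 7: 'l'!='m'
Differing positions: 7
Hamming distance: 7


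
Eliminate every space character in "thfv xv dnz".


Input string: 'thfv xv dnz'
Operation: remove all spaces
Words: 'thfv', 'xv', 'dnz'
Join without spaces: thfvxvdnz


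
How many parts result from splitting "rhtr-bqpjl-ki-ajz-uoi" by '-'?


Input string: 'rhtr-bqpjl-ki-ajz-uoi'
Delimiter: '-'
Split result: 'rhtr', 'bqpjl', 'ki', 'ajz', 'uoi'
Number of parts: 5


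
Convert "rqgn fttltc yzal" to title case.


Input string: 'rqgn fttltc yzal'
Operation: capitalize first letter of each word
Word transformations: 'rqgn'->'Rqgn', 'fttltc'->'Fttltc', 'yzal'->'Yzal'
Result: Rqgn Fttltc Yzal


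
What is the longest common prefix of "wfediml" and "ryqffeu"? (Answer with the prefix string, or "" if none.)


String 1: 'wfediml'
String 2: 'ryqffeu'
Compare position by position:
pos 0: 'w' vs 'r' differ -> stop
Longest common prefix: "" (length 0)


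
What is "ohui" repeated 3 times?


Input string: 'ohui'
Operation: repeat 3 times
Concatenation: 'ohui' + 'ohui' + 'ohui'
Result: ohuiohuiohui


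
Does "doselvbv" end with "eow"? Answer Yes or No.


Input string: 'doselvbv'
Suffix to check: 'eow'
Last 3 characters of input: 'vbv'
Match: False
Result: No


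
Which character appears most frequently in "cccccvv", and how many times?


Input: 'cccccvv'
Operation: tally each character
Counts: 'c':5, 'v':2
Maximum: 'c' appears 5 times


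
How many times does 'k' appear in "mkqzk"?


Input string: 'mkqzk'
Target character: 'k'
Scan each position: s[1]='k', s[4]='k'
Matches found at indices: 1, 4
Total: 2


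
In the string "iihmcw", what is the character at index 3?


Input string: 'iihmcw'
Operation: get character at index 3
Index mapping: s[0]='i', s[1]='i', s[2]='h', s[3]='m'
Result: 'm'


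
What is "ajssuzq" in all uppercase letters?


Input string: 'ajssuzq'
Operation: convert each letter to uppercase
Mapping: 'a'->'A', 'j'->'J', 's'->'S', 's'->'S', 'u'->'U', 'z'->'Z', 'q'->'Q'
Result: AJSSUZQ


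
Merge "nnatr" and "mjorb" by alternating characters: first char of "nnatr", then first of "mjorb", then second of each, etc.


String 1: 'nnatr'
String 2: 'mjorb'
Operation: alternate characters
Pairs: 'n'+'m', 'n'+'j', 'a'+'o', 't'+'r', 'r'+'b'
Result: nmnjaotrrb


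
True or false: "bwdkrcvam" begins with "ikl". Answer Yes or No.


Input string: 'bwdkrcvam'
Prefix to check: 'ikl'
First 3 characters of input: 'bwd'
Match: False
Result: No


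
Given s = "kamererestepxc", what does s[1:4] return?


Input string: 'kamererestepxc'
Operation: slice [1:4]
Extract characters: s[1]='a', s[2]='m', s[3]='e'
Result: ame


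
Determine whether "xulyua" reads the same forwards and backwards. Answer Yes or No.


Input string: 'xulyua'
Reversed: 'auylux'
Compare pairs: s[0]='x' vs s[5]='a' (mismatch), s[1]='u' vs s[4]='u' (match), s[2]='l' vs s[3]='y' (mismatch)
Palindrome: No


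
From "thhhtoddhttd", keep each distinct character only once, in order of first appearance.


Input: 'thhhtoddhttd'
Operation: keep first occurrence of each character
Scan: s[0]='t' new -> keep; s[1]='h' new -> keep; s[2]='h' seen -> skip; s[3]='h' seen -> skip; s[4]='t' seen -> skip; s[5]='o' new -> keep; s[6]='d' new -> keep; s[7]='d' seen -> skip; s[8]='h' seen -> skip; s[9]='t' seen -> skip; s[10]='t' seen -> skip; s[11]='d' seen -> skip
Result: thod


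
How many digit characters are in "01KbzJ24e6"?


Input string: '01KbzJ24e6'
Operation: count digit characters (0-9)
Scan: '0'(digit), '1'(digit), 'K', 'b', 'z', 'J', '2'(digit), '4'(digit), 'e', '6'(digit)
Digits found: 5
Result: 5


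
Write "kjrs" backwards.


Input string: 'kjrs'
Operation: reverse character order
Original order: 'k' -> 'j' -> 'r' -> 's'
Reversed order: 's' -> 'r' -> 'j' -> 'k'
Result: srjk


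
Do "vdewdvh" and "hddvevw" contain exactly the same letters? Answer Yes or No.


String 1: 'vdewdvh' -> sorted: 'ddehvvw'
String 2: 'hddvevw' -> sorted: 'ddehvvw'
Compare sorted forms: 'ddehvvw' == 'ddehvvw'
Anagram: Yes


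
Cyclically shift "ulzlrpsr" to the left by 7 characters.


Input: 'ulzlrpsr', shift = 7
Operation: split at index 7 and swap parts
Front part s[0:7] = 'ulzlrps'
Back part s[7:] = 'r'
Rotated = back + front = 'r' + 'ulzlrps'
Result: rulzlrps


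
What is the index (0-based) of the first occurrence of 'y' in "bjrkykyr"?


Input string: 'bjrkykyr'
Target: 'y'
Scanning left to right: s[0]='b', s[1]='j', s[2]='r', s[3]='k', s[4]='y'
First match at index: 4


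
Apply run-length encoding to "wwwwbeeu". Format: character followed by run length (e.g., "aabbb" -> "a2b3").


Input: 'wwwwbeeu'
Operation: identify consecutive runs
Runs: 'wwww' -> w4, 'b' -> b1, 'ee' -> e2, 'u' -> u1
Encoded: w4b1e2u1


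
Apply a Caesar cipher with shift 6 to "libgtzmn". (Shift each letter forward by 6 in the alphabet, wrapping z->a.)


Input: 'libgtzmn', shift = 6
Operation: for each letter, (position + 6) mod 26
Mapping: 'l'(11+6=17)->'r', 'i'(8+6=14)->'o', 'b'(1+6=7)->'h', 'g'(6+6=12)->'m', 't'(19+6=25)->'z', 'z'(25+6=31, 31 mod 26=5)->'f', 'm'(12+6=18)->'s', 'n'(13+6=19)->'t'
Result: rohmzfst


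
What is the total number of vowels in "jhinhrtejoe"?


Input string: 'jhinhrtejoe'
Operation: count vowels (a, e, i, o, u)
Scan: s[0]='j', s[1]='h', s[2]='i' (vowel), s[3]='n', s[4]='h', s[5]='r', s[6]='t', s[7]='e' (vowel), s[8]='j', s[9]='o' (vowel), s[10]='e' (vowel)
Vowels found: 4
Result: 4


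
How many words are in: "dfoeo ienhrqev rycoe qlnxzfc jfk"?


Input string: 'dfoeo ienhrqev rycoe qlnxzfc jfk'
Operation: split by spaces
Words found: 'dfoeo', 'ienhrqev', 'rycoe', 'qlnxzfc', 'jfk'
Word count: 5


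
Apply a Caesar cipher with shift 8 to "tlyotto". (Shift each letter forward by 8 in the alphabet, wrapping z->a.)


Input: 'tlyotto', shift = 8
Operation: for each letter, (position + 8) mod 26
Mapping: 't'(19+8=27, 27 mod 26=1)->'b', 'l'(11+8=19)->'t', 'y'(24+8=32, 32 mod 26=6)->'g', 'o'(14+8=22)->'w', 't'(19+8=27, 27 mod 26=1)->'b', 't'(19+8=27, 27 mod 26=1)->'b', 'o'(14+8=22)->'w'
Result: btgwbbw


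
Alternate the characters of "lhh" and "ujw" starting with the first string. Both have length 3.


String 1: 'lhh'
String 2: 'ujw'
Operation: alternate characters
Pairs: 'l'+'u', 'h'+'j', 'h'+'w'
Result: luhjhw


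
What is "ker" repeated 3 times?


Input string: 'ker'
Operation: repeat 3 times
Concatenation: 'ker' + 'ker' + 'ker'
Result: kerkerker


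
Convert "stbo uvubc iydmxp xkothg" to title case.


Input string: 'stbo uvubc iydmxp xkothg'
Operation: capitalize first letter of each word
Word transformations: 'stbo'->'Stbo', 'uvubc'->'Uvubc', 'iydmxp'->'Iydmxp', 'xkothg'->'Xkothg'
Result: Stbo Uvubc Iydmxp Xkothg


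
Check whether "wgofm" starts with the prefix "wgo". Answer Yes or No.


Input string: 'wgofm'
Prefix to check: 'wgo'
First 3 characters of input: 'wgo'
Match: True
Result: Yes


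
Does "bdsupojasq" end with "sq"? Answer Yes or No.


Input string: 'bdsupojasq'
Suffix to check: 'sq'
Last 2 characters of input: 'sq'
Match: True
Result: Yes


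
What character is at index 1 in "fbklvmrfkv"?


Input string: 'fbklvmrfkv'
Operation: get character at index 1
Index mapping: s[0]='f', s[1]='b'
Result: 'b'


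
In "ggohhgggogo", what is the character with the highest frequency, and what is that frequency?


Input: 'ggohhgggogo'
Operation: tally each character
Counts: 'g':6, 'h':2, 'o':3
Maximum: 'g' appears 6 times


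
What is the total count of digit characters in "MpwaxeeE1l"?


Input string: 'MpwaxeeE1l'
Operation: count digit characters (0-9)
Scan: 'M', 'p', 'w', 'a', 'x', 'e', 'e', 'E', '1'(digit), 'l'
Digits found: 1
Result: 1


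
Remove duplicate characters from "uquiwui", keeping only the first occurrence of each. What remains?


Input: 'uquiwui'
Operation: keep first occurrence of each character
Scan: s[0]='u' new -> keep; s[1]='q' new -> keep; s[2]='u' seen -> skip; s[3]='i' new -> keep; s[4]='w' new -> keep; s[5]='u' seen -> skip; s[6]='i' seen -> skip
Result: uqiw


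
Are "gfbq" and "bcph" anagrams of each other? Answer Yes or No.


String 1: 'gfbq' -> sorted: 'bfgq'
String 2: 'bcph' -> sorted: 'bchp'
Compare sorted forms: 'bfgq' != 'bchp'
Anagram: No


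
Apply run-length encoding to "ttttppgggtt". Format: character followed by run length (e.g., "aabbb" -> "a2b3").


Input: 'ttttppgggtt'
Operation: identify consecutive runs
Runs: 'tttt' -> t4, 'pp' -> p2, 'ggg' -> g3, 'tt' -> t2
Encoded: t4p2g3t2


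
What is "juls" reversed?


Input string: 'juls'
Operation: reverse character order
Original order: 'j' -> 'u' -> 'l' -> 's'
Reversed order: 's' -> 'l' -> 'u' -> 'j'
Result: sluj


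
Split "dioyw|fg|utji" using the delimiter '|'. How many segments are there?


Input string: 'dioyw|fg|utji'
Delimiter: '|'
Split result: 'dioyw', 'fg', 'utji'
Number of parts: 3


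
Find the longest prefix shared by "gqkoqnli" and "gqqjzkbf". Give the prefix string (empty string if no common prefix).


String 1: 'gqkoqnli'
String 2: 'gqqjzkbf'
Compare position by position:
pos 0: 'g' vs 'g' match
pos 1: 'q' vs 'q' match
pos 2: 'k' vs 'q' differ -> stop
Longest common prefix: "gq" (length 2)


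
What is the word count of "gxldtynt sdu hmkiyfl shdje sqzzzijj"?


Input string: 'gxldtynt sdu hmkiyfl shdje sqzzzijj'
Operation: split by spaces
Words found: 'gxldtynt', 'sdu', 'hmkiyfl', 'shdje', 'sqzzzijj'
Word count: 5


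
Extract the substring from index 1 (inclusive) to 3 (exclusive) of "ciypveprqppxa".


Input string: 'ciypveprqppxa'
Operation: slice [1:3]
Extract characters: s[1]='i', s[2]='y'
Result: iy


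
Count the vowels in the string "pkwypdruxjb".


Input string: 'pkwypdruxjb'
Operation: count vowels (a, e, i, o, u)
Scan: s[0]='p', s[1]='k', s[2]='w', s[3]='y', s[4]='p', s[5]='d', s[6]='r', s[7]='u' (vowel), s[8]='x', s[9]='j', s[10]='b'
Vowels found: 1
Result: 1


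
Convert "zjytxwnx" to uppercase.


Input string: 'zjytxwnx'
Operation: convert each letter to uppercase
Mapping: 'z'->'Z', 'j'->'J', 'y'->'Y', 't'->'T', 'x'->'X', 'w'->'W', 'n'->'N', 'x'->'X'
Result: ZJYTXWNX


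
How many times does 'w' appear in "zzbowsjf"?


Input string: 'zzbowsjf'
Target character: 'w'
Scan each position: s[4]='w'
Matches found at indices: 4
Total: 1


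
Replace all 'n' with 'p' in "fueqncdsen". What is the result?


Input string: 'fueqncdsen'
Operation: replace 'n' with 'p'
Positions of 'n': 4, 9
After replacement: fueqpcdsep


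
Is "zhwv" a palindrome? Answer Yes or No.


Input string: 'zhwv'
Reversed: 'vwhz'
Compare pairs: s[0]='z' vs s[3]='v' (mismatch), s[1]='h' vs s[2]='w' (mismatch)
Palindrome: No


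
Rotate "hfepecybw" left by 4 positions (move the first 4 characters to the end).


Input: 'hfepecybw', shift = 4
Operation: split at index 4 and swap parts
Front part s[0:4] = 'hfep'
Back part s[4:] = 'ecybw'
Rotated = back + front = 'ecybw' + 'hfep'
Result: ecybwhfep


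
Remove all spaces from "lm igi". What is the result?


Input string: 'lm igi'
Operation: remove all spaces
Words: 'lm', 'igi'
Join without spaces: lmigi


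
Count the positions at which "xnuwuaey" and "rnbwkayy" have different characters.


String 1: 'xnuwuaey'
String 2: 'rnbwkayy'
Compare each position: pos 0: 'x'!='r', pos 1: 'n'=='n', pos 2: 'u'!='b', pos 3: 'w'=='w', pos 4: 'u'!='k', pos 5: 'a'=='a', pos 6: 'e'!='y', pos 7: 'y'=='y'
Differing positions: 4
Hamming distance: 4


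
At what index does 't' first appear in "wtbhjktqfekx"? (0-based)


Input string: 'wtbhjktqfekx'
Target: 't'
Scanning left to right: s[0]='w', s[1]='t'
First match at index: 1


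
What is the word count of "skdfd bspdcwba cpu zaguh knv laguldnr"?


Input string: 'skdfd bspdcwba cpu zaguh knv laguldnr'
Operation: split by spaces
Words found: 'skdfd', 'bspdcwba', 'cpu', 'zaguh', 'knv', 'laguldnr'
Word count: 6


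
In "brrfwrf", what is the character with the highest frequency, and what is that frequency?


Input: 'brrfwrf'
Operation: tally each character
Counts: 'b':1, 'f':2, 'r':3, 'w':1
Maximum: 'r' appears 3 times


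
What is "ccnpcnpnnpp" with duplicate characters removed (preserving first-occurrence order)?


Input: 'ccnpcnpnnpp'
Operation: keep first occurrence of each character
Scan: s[0]='c' new -> keep; s[1]='c' seen -> skip; s[2]='n' new -> keep; s[3]='p' new -> keep; s[4]='c' seen -> skip; s[5]='n' seen -> skip; s[6]='p' seen -> skip; s[7]='n' seen -> skip; s[8]='n' seen -> skip; s[9]='p' seen -> skip; s[10]='p' seen -> skip
Result: cnp


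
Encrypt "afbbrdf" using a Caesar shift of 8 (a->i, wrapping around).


Input: 'afbbrdf', shift = 8
Operation: for each letter, (position + 8) mod 26
Mapping: 'a'(0+8=8)->'i', 'f'(5+8=13)->'n', 'b'(1+8=9)->'j', 'b'(1+8=9)->'j', 'r'(17+8=25)->'z', 'd'(3+8=11)->'l', 'f'(5+8=13)->'n'
Result: injjzln


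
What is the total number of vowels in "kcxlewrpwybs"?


Input string: 'kcxlewrpwybs'
Operation: count vowels (a, e, i, o, u)
Scan: s[0]='k', s[1]='c', s[2]='x', s[3]='l', s[4]='e' (vowel), s[5]='w', s[6]='r', s[7]='p', s[8]='w', s[9]='y', s[10]='b', s[11]='s'
Vowels found: 1
Result: 1


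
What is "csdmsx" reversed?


Input string: 'csdmsx'
Operation: reverse character order
Original order: 'c' -> 's' -> 'd' -> 'm' -> 's' -> 'x'
Reversed order: 'x' -> 's' -> 'm' -> 'd' -> 's' -> 'c'
Result: xsmdsc


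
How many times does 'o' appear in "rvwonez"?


Input string: 'rvwonez'
Target character: 'o'
Scan each position: s[3]='o'
Matches found at indices: 3
Total: 1


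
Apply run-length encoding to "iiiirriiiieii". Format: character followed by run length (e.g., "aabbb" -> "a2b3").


Input: 'iiiirriiiieii'
Operation: identify consecutive runs
Runs: 'iiii' -> i4, 'rr' -> r2, 'iiii' -> i4, 'e' -> e1, 'ii' -> i2
Encoded: i4r2i4e1i2


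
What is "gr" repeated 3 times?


Input string: 'gr'
Operation: repeat 3 times
Concatenation: 'gr' + 'gr' + 'gr'
Result: grgrgr


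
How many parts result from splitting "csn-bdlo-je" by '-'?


Input string: 'csn-bdlo-je'
Delimiter: '-'
Split result: 'csn', 'bdlo', 'je'
Number of parts: 3


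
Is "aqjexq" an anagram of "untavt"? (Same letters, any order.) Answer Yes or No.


String 1: 'untavt' -> sorted: 'anttuv'
String 2: 'aqjexq' -> sorted: 'aejqqx'
Compare sorted forms: 'anttuv' != 'aejqqx'
Anagram: No


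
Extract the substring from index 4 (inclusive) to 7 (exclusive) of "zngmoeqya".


Input string: 'zngmoeqya'
Operation: slice [4:7]
Extract characters: s[4]='o', s[5]='e', s[6]='q'
Result: oeq


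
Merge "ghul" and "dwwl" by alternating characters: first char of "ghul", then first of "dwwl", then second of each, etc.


String 1: 'ghul'
String 2: 'dwwl'
Operation: alternate characters
Pairs: 'g'+'d', 'h'+'w', 'u'+'w', 'l'+'l'
Result: gdhwuwll


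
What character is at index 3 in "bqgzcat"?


Input string: 'bqgzcat'
Operation: get character at index 3
Index mapping: s[0]='b', s[1]='q', s[2]='g', s[3]='z'
Result: 'z'


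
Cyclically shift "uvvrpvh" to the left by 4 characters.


Input: 'uvvrpvh', shift = 4
Operation: split at index 4 and swap parts
Front part s[0:4] = 'uvvr'
Back part s[4:] = 'pvh'
Rotated = back + front = 'pvh' + 'uvvr'
Result: pvhuvvr


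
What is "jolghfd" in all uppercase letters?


Input string: 'jolghfd'
Operation: convert each letter to uppercase
Mapping: 'j'->'J', 'o'->'O', 'l'->'L', 'g'->'G', 'h'->'H', 'f'->'F', 'd'->'D'
Result: JOLGHFD


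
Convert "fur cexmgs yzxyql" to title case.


Input string: 'fur cexmgs yzxyql'
Operation: capitalize first letter of each word
Word transformations: 'fur'->'Fur', 'cexmgs'->'Cexmgs', 'yzxyql'->'Yzxyql'
Result: Fur Cexmgs Yzxyql


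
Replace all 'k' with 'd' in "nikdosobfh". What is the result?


Input string: 'nikdosobfh'
Operation: replace 'k' with 'd'
Positions of 'k': 2
After replacement: niddosobfh


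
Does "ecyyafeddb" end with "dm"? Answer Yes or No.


Input string: 'ecyyafeddb'
Suffix to check: 'dm'
Last 2 characters of input: 'db'
Match: False
Result: No


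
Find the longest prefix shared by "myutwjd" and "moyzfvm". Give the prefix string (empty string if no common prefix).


String 1: 'myutwjd'
String 2: 'moyzfvm'
Compare position by position:
pos 0: 'm' vs 'm' match
pos 1: 'y' vs 'o' differ -> stop
Longest common prefix: "m" (length 1)


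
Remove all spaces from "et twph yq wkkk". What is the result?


Input string: 'et twph yq wkkk'
Operation: remove all spaces
Words: 'et', 'twph', 'yq', 'wkkk'
Join without spaces: ettwphyqwkkk


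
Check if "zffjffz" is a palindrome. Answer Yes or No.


Input string: 'zffjffz'
Reversed: 'zffjffz'
Compare pairs: s[0]='z' vs s[6]='z' (match), s[1]='f' vs s[5]='f' (match), s[2]='f' vs s[4]='f' (match)
Palindrome: Yes


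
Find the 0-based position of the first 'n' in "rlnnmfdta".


Input string: 'rlnnmfdta'
Target: 'n'
Scanning left to right: s[0]='r', s[1]='l', s[2]='n'
First match at index: 2


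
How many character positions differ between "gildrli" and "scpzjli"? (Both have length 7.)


String 1: 'gildrli'
String 2: 'scpzjli'
Compare each position: pos 0: 'g'!='s', pos 1: 'i'!='c', pos 2: 'l'!='p', pos 3: 'd'!='z', pos 4: 'r'!='j', pos 5: 'l'=='l', pos 6: 'i'=='i'
Differing positions: 5
Hamming distance: 5


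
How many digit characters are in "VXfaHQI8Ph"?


Input string: 'VXfaHQI8Ph'
Operation: count digit characters (0-9)
Scan: 'V', 'X', 'f', 'a', 'H', 'Q', 'I', '8'(digit), 'P', 'h'
Digits found: 1
Result: 1


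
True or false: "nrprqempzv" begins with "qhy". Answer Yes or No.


Input string: 'nrprqempzv'
Prefix to check: 'qhy'
First 3 characters of input: 'nrp'
Match: False
Result: No


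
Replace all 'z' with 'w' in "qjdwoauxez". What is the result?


Input string: 'qjdwoauxez'
Operation: replace 'z' with 'w'
Positions of 'z': 9
After replacement: qjdwoauxew


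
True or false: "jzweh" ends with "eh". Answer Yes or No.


Input string: 'jzweh'
Suffix to check: 'eh'
Last 2 characters of input: 'eh'
Match: True
Result: Yes


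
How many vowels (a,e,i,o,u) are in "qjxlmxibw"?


Input string: 'qjxlmxibw'
Operation: count vowels (a, e, i, o, u)
Scan: s[0]='q', s[1]='j', s[2]='x', s[3]='l', s[4]='m', s[5]='x', s[6]='i' (vowel), s[7]='b', s[8]='w'
Vowels found: 1
Result: 1


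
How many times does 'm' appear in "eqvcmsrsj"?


Input string: 'eqvcmsrsj'
Target character: 'm'
Scan each position: s[4]='m'
Matches found at indices: 4
Total: 1


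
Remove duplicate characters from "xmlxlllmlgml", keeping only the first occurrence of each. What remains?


Input: 'xmlxlllmlgml'
Operation: keep first occurrence of each character
Scan: s[0]='x' new -> keep; s[1]='m' new -> keep; s[2]='l' new -> keep; s[3]='x' seen -> skip; s[4]='l' seen -> skip; s[5]='l' seen -> skip; s[6]='l' seen -> skip; s[7]='m' seen -> skip; s[8]='l' seen -> skip; s[9]='g' new -> keep; s[10]='m' seen -> skip; s[11]='l' seen -> skip
Result: xmlg


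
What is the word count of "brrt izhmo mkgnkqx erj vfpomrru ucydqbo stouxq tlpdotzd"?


Input string: 'brrt izhmo mkgnkqx erj vfpomrru ucydqbo stouxq tlpdotzd'
Operation: split by spaces
Words found: 'brrt', 'izhmo', 'mkgnkqx', 'erj', 'vfpomrru', 'ucydqbo', 'stouxq', 'tlpdotzd'
Word count: 8


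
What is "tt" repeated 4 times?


Input string: 'tt'
Operation: repeat 4 times
Concatenation: 'tt' + 'tt' + 'tt' + 'tt'
Result: tttttttt


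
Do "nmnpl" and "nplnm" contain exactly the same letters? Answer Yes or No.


String 1: 'nmnpl' -> sorted: 'lmnnp'
String 2: 'nplnm' -> sorted: 'lmnnp'
Compare sorted forms: 'lmnnp' == 'lmnnp'
Anagram: Yes


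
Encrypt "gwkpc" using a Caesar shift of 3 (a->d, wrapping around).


Input: 'gwkpc', shift = 3
Operation: for each letter, (position + 3) mod 26
Mapping: 'g'(6+3=9)->'j', 'w'(22+3=25)->'z', 'k'(10+3=13)->'n', 'p'(15+3=18)->'s', 'c'(2+3=5)->'f'
Result: jznsf


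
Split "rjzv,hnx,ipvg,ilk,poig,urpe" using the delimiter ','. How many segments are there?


Input string: 'rjzv,hnx,ipvg,ilk,poig,urpe'
Delimiter: ','
Split result: 'rjzv', 'hnx', 'ipvg', 'ilk', 'poig', 'urpe'
Number of parts: 6


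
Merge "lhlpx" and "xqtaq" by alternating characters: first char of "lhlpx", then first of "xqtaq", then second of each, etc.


String 1: 'lhlpx'
String 2: 'xqtaq'
Operation: alternate characters
Pairs: 'l'+'x', 'h'+'q', 'l'+'t', 'p'+'a', 'x'+'q'
Result: lxhqltpaxq


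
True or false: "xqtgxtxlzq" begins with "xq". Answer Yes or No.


Input string: 'xqtgxtxlzq'
Prefix to check: 'xq'
First 2 characters of input: 'xq'
Match: True
Result: Yes


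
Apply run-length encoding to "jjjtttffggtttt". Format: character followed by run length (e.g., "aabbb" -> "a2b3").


Input: 'jjjtttffggtttt'
Operation: identify consecutive runs
Runs: 'jjj' -> j3, 'ttt' -> t3, 'ff' -> f2, 'gg' -> g2, 'tttt' -> t4
Encoded: j3t3f2g2t4


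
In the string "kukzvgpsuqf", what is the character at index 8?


Input string: 'kukzvgpsuqf'
Operation: get character at index 8
Index mapping: s[0]='k', s[1]='u', s[2]='k', s[3]='z', s[4]='v', s[5]='g', s[6]='p', s[7]='s', s[8]='u'
Result: 'u'


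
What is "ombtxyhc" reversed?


Input string: 'ombtxyhc'
Operation: reverse character order
Original order: 'o' -> 'm' -> 'b' -> 't' -> 'x' -> 'y' -> 'h' -> 'c'
Reversed order: 'c' -> 'h' -> 'y' -> 'x' -> 't' -> 'b' -> 'm' -> 'o'
Result: chyxtbmo


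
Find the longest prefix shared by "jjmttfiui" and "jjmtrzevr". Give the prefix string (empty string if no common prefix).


String 1: 'jjmttfiui'
String 2: 'jjmtrzevr'
Compare position by position:
pos 0: 'j' vs 'j' match
pos 1: 'j' vs 'j' match
pos 2: 'm' vs 'm' match
pos 3: 't' vs 't' match
pos 4: 't' vs 'r' differ -> stop
Longest common prefix: "jjmt" (length 4)


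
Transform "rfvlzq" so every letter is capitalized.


Input string: 'rfvlzq'
Operation: convert each letter to uppercase
Mapping: 'r'->'R', 'f'->'F', 'v'->'V', 'l'->'L', 'z'->'Z', 'q'->'Q'
Result: RFVLZQ


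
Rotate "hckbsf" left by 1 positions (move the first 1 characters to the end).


Input: 'hckbsf', shift = 1
Operation: split at index 1 and swap parts
Front part s[0:1] = 'h'
Back part s[1:] = 'ckbsf'
Rotated = back + front = 'ckbsf' + 'h'
Result: ckbsfh


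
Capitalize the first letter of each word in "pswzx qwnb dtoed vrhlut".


Input string: 'pswzx qwnb dtoed vrhlut'
Operation: capitalize first letter of each word
Word transformations: 'pswzx'->'Pswzx', 'qwnb'->'Qwnb', 'dtoed'->'Dtoed', 'vrhlut'->'Vrhlut'
Result: Pswzx Qwnb Dtoed Vrhlut


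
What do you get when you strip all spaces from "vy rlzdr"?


Input string: 'vy rlzdr'
Operation: remove all spaces
Words: 'vy', 'rlzdr'
Join without spaces: vyrlzdr


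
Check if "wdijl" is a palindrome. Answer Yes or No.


Input string: 'wdijl'
Reversed: 'ljidw'
Compare pairs: s[0]='w' vs s[4]='l' (mismatch), s[1]='d' vs s[3]='j' (mismatch)
Palindrome: No


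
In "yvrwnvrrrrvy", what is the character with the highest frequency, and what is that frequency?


Input: 'yvrwnvrrrrvy'
Operation: tally each character
Counts: 'n':1, 'r':5, 'v':3, 'w':1, 'y':2
Maximum: 'r' appears 5 times


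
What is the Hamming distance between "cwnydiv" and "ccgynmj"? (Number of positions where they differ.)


String 1: 'cwnydiv'
String 2: 'ccgynmj'
Compare each position: pos 0: 'c'=='c', pos 1: 'w'!='c', pos 2: 'n'!='g', pos 3: 'y'=='y', pos 4: 'd'!='n', pos 5: 'i'!='m', pos 6: 'v'!='j'
Differing positions: 5
Hamming distance: 5


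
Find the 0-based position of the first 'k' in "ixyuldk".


Input string: 'ixyuldk'
Target: 'k'
Scanning left to right: s[0]='i', s[1]='x', s[2]='y', s[3]='u', s[4]='l', s[5]='d', s[6]='k'
First match at index: 6


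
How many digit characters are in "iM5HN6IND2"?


Input string: 'iM5HN6IND2'
Operation: count digit characters (0-9)
Scan: 'i', 'M', '5'(digit), 'H', 'N', '6'(digit), 'I', 'N', 'D', '2'(digit)
Digits found: 3
Result: 3


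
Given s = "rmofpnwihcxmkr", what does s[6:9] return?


Input string: 'rmofpnwihcxmkr'
Operation: slice [6:9]
Extract characters: s[6]='w', s[7]='i', s[8]='h'
Result: wih


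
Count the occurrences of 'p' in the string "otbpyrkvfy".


Input string: 'otbpyrkvfy'
Target character: 'p'
Scan each position: s[3]='p'
Matches found at indices: 3
Total: 1


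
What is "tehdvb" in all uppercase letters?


Input string: 'tehdvb'
Operation: convert each letter to uppercase
Mapping: 't'->'T', 'e'->'E', 'h'->'H', 'd'->'D', 'v'->'V', 'b'->'B'
Result: TEHDVB


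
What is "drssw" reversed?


Input string: 'drssw'
Operation: reverse character order
Original order: 'd' -> 'r' -> 's' -> 's' -> 'w'
Reversed order: 'w' -> 's' -> 's' -> 'r' -> 'd'
Result: wssrd


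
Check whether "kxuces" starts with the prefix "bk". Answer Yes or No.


Input string: 'kxuces'
Prefix to check: 'bk'
First 2 characters of input: 'kx'
Match: False
Result: No


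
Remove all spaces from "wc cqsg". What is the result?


Input string: 'wc cqsg'
Operation: remove all spaces
Words: 'wc', 'cqsg'
Join without spaces: wccqsg


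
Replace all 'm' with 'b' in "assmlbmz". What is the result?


Input string: 'assmlbmz'
Operation: replace 'm' with 'b'
Positions of 'm': 3, 6
After replacement: assblbbz


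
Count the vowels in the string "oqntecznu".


Input string: 'oqntecznu'
Operation: count vowels (a, e, i, o, u)
Scan: s[0]='o' (vowel), s[1]='q', s[2]='n', s[3]='t', s[4]='e' (vowel), s[5]='c', s[6]='z', s[7]='n', s[8]='u' (vowel)
Vowels found: 3
Result: 3


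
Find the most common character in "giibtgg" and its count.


Input: 'giibtgg'
Operation: tally each character
Counts: 'b':1, 'g':3, 'i':2, 't':1
Maximum: 'g' appears 3 times


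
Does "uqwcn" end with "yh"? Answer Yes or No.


Input string: 'uqwcn'
Suffix to check: 'yh'
Last 2 characters of input: 'cn'
Match: False
Result: No


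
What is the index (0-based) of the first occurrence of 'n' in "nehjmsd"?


Input string: 'nehjmsd'
Target: 'n'
Scanning left to right: s[0]='n'
First match at index: 0


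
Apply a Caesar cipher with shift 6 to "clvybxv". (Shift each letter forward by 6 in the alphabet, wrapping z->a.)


Input: 'clvybxv', shift = 6
Operation: for each letter, (position + 6) mod 26
Mapping: 'c'(2+6=8)->'i', 'l'(11+6=17)->'r', 'v'(21+6=27, 27 mod 26=1)->'b', 'y'(24+6=30, 30 mod 26=4)->'e', 'b'(1+6=7)->'h', 'x'(23+6=29, 29 mod 26=3)->'d', 'v'(21+6=27, 27 mod 26=1)->'b'
Result: irbehdb


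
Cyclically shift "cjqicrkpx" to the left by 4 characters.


Input: 'cjqicrkpx', shift = 4
Operation: split at index 4 and swap parts
Front part s[0:4] = 'cjqi'
Back part s[4:] = 'crkpx'
Rotated = back + front = 'crkpx' + 'cjqi'
Result: crkpxcjqi


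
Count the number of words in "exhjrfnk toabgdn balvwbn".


Input string: 'exhjrfnk toabgdn balvwbn'
Operation: split by spaces
Words found: 'exhjrfnk', 'toabgdn', 'balvwbn'
Word count: 3


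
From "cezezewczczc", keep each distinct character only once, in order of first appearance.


Input: 'cezezewczczc'
Operation: keep first occurrence of each character
Scan: s[0]='c' new -> keep; s[1]='e' new -> keep; s[2]='z' new -> keep; s[3]='e' seen -> skip; s[4]='z' seen -> skip; s[5]='e' seen -> skip; s[6]='w' new -> keep; s[7]='c' seen -> skip; s[8]='z' seen -> skip; s[9]='c' seen -> skip; s[10]='z' seen -> skip; s[11]='c' seen -> skip
Result: cezw


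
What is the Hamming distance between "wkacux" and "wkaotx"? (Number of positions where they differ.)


String 1: 'wkacux'
String 2: 'wkaotx'
Compare each position: pos 0: 'w'=='w', pos 1: 'k'=='k', pos 2: 'a'=='a', pos 3: 'c'!='o', pos 4: 'u'!='t', pos 5: 'x'=='x'
Differing positions: 2
Hamming distance: 2


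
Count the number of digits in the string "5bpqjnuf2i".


Input string: '5bpqjnuf2i'
Operation: count digit characters (0-9)
Scan: '5'(digit), 'b', 'p', 'q', 'j', 'n', 'u', 'f', '2'(digit), 'i'
Digits found: 2
Result: 2


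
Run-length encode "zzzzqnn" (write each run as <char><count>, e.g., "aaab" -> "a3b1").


Input: 'zzzzqnn'
Operation: identify consecutive runs
Runs: 'zzzz' -> z4, 'q' -> q1, 'nn' -> n2
Encoded: z4q1n2


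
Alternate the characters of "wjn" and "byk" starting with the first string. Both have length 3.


String 1: 'wjn'
String 2: 'byk'
Operation: alternate characters
Pairs: 'w'+'b', 'j'+'y', 'n'+'k'
Result: wbjynk


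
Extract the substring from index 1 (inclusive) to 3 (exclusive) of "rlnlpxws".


Input string: 'rlnlpxws'
Operation: slice [1:3]
Extract characters: s[1]='l', s[2]='n'
Result: ln


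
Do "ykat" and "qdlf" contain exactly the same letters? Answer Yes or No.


String 1: 'ykat' -> sorted: 'akty'
String 2: 'qdlf' -> sorted: 'dflq'
Compare sorted forms: 'akty' != 'dflq'
Anagram: No


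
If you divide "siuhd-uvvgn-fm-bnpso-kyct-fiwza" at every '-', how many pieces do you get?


Input string: 'siuhd-uvvgn-fm-bnpso-kyct-fiwza'
Delimiter: '-'
Split result: 'siuhd', 'uvvgn', 'fm', 'bnpso', 'kyct', 'fiwza'
Number of parts: 6


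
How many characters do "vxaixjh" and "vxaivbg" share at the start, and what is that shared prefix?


String 1: 'vxaixjh'
String 2: 'vxaivbg'
Compare position by position:
pos 0: 'v' vs 'v' match
pos 1: 'x' vs 'x' match
pos 2: 'a' vs 'a' match
pos 3: 'i' vs 'i' match
pos 4: 'x' vs 'v' differ -> stop
Longest common prefix: "vxai" (length 4)


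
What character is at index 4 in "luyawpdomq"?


Input string: 'luyawpdomq'
Operation: get character at index 4
Index mapping: s[0]='l', s[1]='u', s[2]='y', s[3]='a', s[4]='w'
Result: 'w'


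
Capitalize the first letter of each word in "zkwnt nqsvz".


Input string: 'zkwnt nqsvz'
Operation: capitalize first letter of each word
Word transformations: 'zkwnt'->'Zkwnt', 'nqsvz'->'Nqsvz'
Result: Zkwnt Nqsvz


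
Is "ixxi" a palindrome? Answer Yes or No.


Input string: 'ixxi'
Reversed: 'ixxi'
Compare pairs: s[0]='i' vs s[3]='i' (match), s[1]='x' vs s[2]='x' (match)
Palindrome: Yes


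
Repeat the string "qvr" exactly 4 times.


Input string: 'qvr'
Operation: repeat 4 times
Concatenation: 'qvr' + 'qvr' + 'qvr' + 'qvr'
Result: qvrqvrqvrqvr


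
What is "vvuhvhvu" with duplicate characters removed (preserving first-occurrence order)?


Input: 'vvuhvhvu'
Operation: keep first occurrence of each character
Scan: s[0]='v' new -> keep; s[1]='v' seen -> skip; s[2]='u' new -> keep; s[3]='h' new -> keep; s[4]='v' seen -> skip; s[5]='h' seen -> skip; s[6]='v' seen -> skip; s[7]='u' seen -> skip
Result: vuh


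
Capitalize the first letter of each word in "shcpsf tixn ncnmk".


Input string: 'shcpsf tixn ncnmk'
Operation: capitalize first letter of each word
Word transformations: 'shcpsf'->'Shcpsf', 'tixn'->'Tixn', 'ncnmk'->'Ncnmk'
Result: Shcpsf Tixn Ncnmk


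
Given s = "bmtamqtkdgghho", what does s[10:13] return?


Input string: 'bmtamqtkdgghho'
Operation: slice [10:13]
Extract characters: s[10]='g', s[11]='h', s[12]='h'
Result: ghh


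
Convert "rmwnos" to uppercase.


Input string: 'rmwnos'
Operation: convert each letter to uppercase
Mapping: 'r'->'R', 'm'->'M', 'w'->'W', 'n'->'N', 'o'->'O', 's'->'S'
Result: RMWNOS


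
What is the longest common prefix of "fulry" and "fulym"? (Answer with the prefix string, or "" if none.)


String 1: 'fulry'
String 2: 'fulym'
Compare position by position:
pos 0: 'f' vs 'f' match
pos 1: 'u' vs 'u' match
pos 2: 'l' vs 'l' match
pos 3: 'r' vs 'y' differ -> stop
Longest common prefix: "ful" (length 3)


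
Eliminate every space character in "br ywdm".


Input string: 'br ywdm'
Operation: remove all spaces
Words: 'br', 'ywdm'
Join without spaces: brywdm


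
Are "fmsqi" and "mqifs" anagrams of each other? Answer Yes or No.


String 1: 'fmsqi' -> sorted: 'fimqs'
String 2: 'mqifs' -> sorted: 'fimqs'
Compare sorted forms: 'fimqs' == 'fimqs'
Anagram: Yes


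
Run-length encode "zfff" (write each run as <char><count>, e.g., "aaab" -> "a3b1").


Input: 'zfff'
Operation: identify consecutive runs
Runs: 'z' -> z1, 'fff' -> f3
Encoded: z1f3


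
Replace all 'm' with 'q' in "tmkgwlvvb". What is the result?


Input string: 'tmkgwlvvb'
Operation: replace 'm' with 'q'
Positions of 'm': 1
After replacement: tqkgwlvvb


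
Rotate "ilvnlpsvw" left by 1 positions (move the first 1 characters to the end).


Input: 'ilvnlpsvw', shift = 1
Operation: split at index 1 and swap parts
Front part s[0:1] = 'i'
Back part s[1:] = 'lvnlpsvw'
Rotated = back + front = 'lvnlpsvw' + 'i'
Result: lvnlpsvwi


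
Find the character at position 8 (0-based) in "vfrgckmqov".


Input string: 'vfrgckmqov'
Operation: get character at index 8
Index mapping: s[0]='v', s[1]='f', s[2]='r', s[3]='g', s[4]='c', s[5]='k', s[6]='m', s[7]='q', s[8]='o'
Result: 'o'


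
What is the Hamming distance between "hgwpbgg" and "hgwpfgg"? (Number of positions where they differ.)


String 1: 'hgwpbgg'
String 2: 'hgwpfgg'
Compare each position: pos 0: 'h'=='h', pos 1: 'g'=='g', pos 2: 'w'=='w', pos 3: 'p'=='p', pos 4: 'b'!='f', pos 5: 'g'=='g', pos 6: 'g'=='g'
Differing positions: 1
Hamming distance: 1


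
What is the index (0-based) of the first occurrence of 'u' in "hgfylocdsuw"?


Input string: 'hgfylocdsuw'
Target: 'u'
Scanning left to right: s[0]='h', s[1]='g', s[2]='f', s[3]='y', s[4]='l', s[5]='o', s[6]='c', s[7]='d', s[8]='s', s[9]='u'
First match at index: 9


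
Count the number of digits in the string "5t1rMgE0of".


Input string: '5t1rMgE0of'
Operation: count digit characters (0-9)
Scan: '5'(digit), 't', '1'(digit), 'r', 'M', 'g', 'E', '0'(digit), 'o', 'f'
Digits found: 3
Result: 3


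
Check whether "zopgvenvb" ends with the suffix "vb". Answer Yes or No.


Input string: 'zopgvenvb'
Suffix to check: 'vb'
Last 2 characters of input: 'vb'
Match: True
Result: Yes


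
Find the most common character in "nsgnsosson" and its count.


Input: 'nsgnsosson'
Operation: tally each character
Counts: 'g':1, 'n':3, 'o':2, 's':4
Maximum: 's' appears 4 times


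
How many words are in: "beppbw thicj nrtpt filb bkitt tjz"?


Input string: 'beppbw thicj nrtpt filb bkitt tjz'
Operation: split by spaces
Words found: 'beppbw', 'thicj', 'nrtpt', 'filb', 'bkitt', 'tjz'
Word count: 6


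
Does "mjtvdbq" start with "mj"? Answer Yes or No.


Input string: 'mjtvdbq'
Prefix to check: 'mj'
First 2 characters of input: 'mj'
Match: True
Result: Yes


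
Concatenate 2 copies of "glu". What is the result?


Input string: 'glu'
Operation: repeat 2 times
Concatenation: 'glu' + 'glu'
Result: gluglu


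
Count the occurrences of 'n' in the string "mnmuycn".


Input string: 'mnmuycn'
Target character: 'n'
Scan each position: s[1]='n', s[6]='n'
Matches found at indices: 1, 6
Total: 2


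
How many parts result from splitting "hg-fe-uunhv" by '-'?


Input string: 'hg-fe-uunhv'
Delimiter: '-'
Split result: 'hg', 'fe', 'uunhv'
Number of parts: 3


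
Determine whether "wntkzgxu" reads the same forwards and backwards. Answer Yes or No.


Input string: 'wntkzgxu'
Reversed: 'uxgzktnw'
Compare pairs: s[0]='w' vs s[7]='u' (mismatch), s[1]='n' vs s[6]='x' (mismatch), s[2]='t' vs s[5]='g' (mismatch), s[3]='k' vs s[4]='z' (mismatch)
Palindrome: No


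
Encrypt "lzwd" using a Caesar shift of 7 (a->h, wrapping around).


Input: 'lzwd', shift = 7
Operation: for each letter, (position + 7) mod 26
Mapping: 'l'(11+7=18)->'s', 'z'(25+7=32, 32 mod 26=6)->'g', 'w'(22+7=29, 29 mod 26=3)->'d', 'd'(3+7=10)->'k'
Result: sgdk


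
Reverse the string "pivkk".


Input string: 'pivkk'
Operation: reverse character order
Original order: 'p' -> 'i' -> 'v' -> 'k' -> 'k'
Reversed order: 'k' -> 'k' -> 'v' -> 'i' -> 'p'
Result: kkvip


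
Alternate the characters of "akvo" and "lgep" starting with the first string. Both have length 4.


String 1: 'akvo'
String 2: 'lgep'
Operation: alternate characters
Pairs: 'a'+'l', 'k'+'g', 'v'+'e', 'o'+'p'
Result: alkgveop


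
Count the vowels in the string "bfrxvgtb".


Input string: 'bfrxvgtb'
Operation: count vowels (a, e, i, o, u)
Scan: s[0]='b', s[1]='f', s[2]='r', s[3]='x', s[4]='v', s[5]='g', s[6]='t', s[7]='b'
Vowels found: 0
Result: 0


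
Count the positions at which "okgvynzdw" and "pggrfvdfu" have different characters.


String 1: 'okgvynzdw'
String 2: 'pggrfvdfu'
Compare each position: pos 0: 'o'!='p', pos 1: 'k'!='g', pos 2: 'g'=='g', pos 3: 'v'!='r', pos 4: 'y'!='f', pos 5: 'n'!='v', pos 6: 'z'!='d', pos 7: 'd'!='f', pos 8: 'w'!='u'
Differing positions: 8
Hamming distance: 8
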